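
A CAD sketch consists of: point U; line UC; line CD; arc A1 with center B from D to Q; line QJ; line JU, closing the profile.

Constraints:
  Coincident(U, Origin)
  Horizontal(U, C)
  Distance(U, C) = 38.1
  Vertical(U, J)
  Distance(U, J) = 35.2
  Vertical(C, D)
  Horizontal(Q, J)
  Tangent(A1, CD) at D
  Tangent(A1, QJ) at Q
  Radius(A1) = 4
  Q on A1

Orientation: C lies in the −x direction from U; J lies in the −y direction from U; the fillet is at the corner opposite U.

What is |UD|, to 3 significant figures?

49.2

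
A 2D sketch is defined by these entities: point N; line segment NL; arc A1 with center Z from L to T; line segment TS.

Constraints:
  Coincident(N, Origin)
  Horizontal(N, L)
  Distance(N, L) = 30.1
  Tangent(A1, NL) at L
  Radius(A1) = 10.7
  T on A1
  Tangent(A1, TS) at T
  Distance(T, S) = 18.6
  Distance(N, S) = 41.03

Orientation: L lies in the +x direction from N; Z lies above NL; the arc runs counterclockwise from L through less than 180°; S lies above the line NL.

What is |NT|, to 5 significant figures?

42.088

N is at the origin; N and L share the same y with |NL| = 30.1 and L on the +x side, so L = (30.100, 0.0000). The tangent condition forces ZL to be normal to NL, so Z = L + (0, 10.7) = (30.100, 10.700). Since ZT ⟂ TS (tangency), |ZS| = √(10.7² + 18.6²) = 21.458 regardless of where T sits on A1. So S lies on both circle(N, 41.03) and circle(Z, 21.458); the above-NL intersection is S = (25.978, 31.758). T is the foot of the tangent from S: T = (38.177, 17.718).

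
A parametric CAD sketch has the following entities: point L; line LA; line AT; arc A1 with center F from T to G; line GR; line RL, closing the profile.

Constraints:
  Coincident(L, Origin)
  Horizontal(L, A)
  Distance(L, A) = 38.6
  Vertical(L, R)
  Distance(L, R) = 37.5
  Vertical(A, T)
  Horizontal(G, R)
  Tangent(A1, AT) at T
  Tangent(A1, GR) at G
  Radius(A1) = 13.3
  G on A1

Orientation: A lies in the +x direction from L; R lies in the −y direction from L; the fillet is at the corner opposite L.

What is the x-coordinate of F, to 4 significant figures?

25.30

L is at the origin; L and A share the same y with |LA| = 38.6 and A on the +x side, so A = (38.60, 0.000). LR is vertical with |LR| = 37.5 and R on the −y side, so R = (0.000, -37.50). The virtual corner opposite L is at (38.60, -37.50). The tangent condition forces FT to be normal to AT and the tangent condition forces FG to be normal to GR, with radius 13.3, so the center F sits 13.3 in from both sides at F = (25.30, -24.20). So F.x = 25.30.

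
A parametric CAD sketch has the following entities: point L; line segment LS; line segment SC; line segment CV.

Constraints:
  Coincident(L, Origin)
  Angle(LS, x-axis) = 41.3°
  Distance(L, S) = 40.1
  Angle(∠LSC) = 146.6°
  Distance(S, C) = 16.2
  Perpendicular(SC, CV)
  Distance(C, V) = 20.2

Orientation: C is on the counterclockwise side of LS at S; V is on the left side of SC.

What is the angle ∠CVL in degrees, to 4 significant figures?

92.16°

L is at the origin; LS runs at 41.3° with length 40.1, so S = 40.1·(cos 41.3°, sin 41.3°) = (30.13, 26.47). ∠LSC = 146.6°, so SC runs at 41.3° + (180° − 146.6°) = 74.70° from the x-axis; with |SC| = 16.2, C = S + 16.2·(cos 74.70°, sin 74.70°) = (34.40, 42.09). SC ⟂ CV; with |CV| = 20.2 on the left of SC, V = C + 20.2·(-0.9646, 0.2639) = (14.92, 47.42). Then cos ∠CVL = VC·VL / (|VC||VL|), giving 92.16°.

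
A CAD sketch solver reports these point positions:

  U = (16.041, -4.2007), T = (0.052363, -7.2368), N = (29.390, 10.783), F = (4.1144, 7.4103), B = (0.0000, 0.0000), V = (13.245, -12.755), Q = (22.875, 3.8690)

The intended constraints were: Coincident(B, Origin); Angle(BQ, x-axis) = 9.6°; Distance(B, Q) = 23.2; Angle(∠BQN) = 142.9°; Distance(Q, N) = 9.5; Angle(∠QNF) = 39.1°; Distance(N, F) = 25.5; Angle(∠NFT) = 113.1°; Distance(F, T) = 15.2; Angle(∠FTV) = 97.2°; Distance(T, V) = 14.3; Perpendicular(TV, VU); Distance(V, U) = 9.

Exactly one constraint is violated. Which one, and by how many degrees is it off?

Perpendicular(TV, VU) — off by 4.60°.

B = (0.00, 0.00) ✓; BQ at 9.600° ✓; |BQ| = 23.20 ✓; ∠BQN = 142.9° ✓; |QN| = 9.500 ✓; ∠QNF = 39.10° ✓; |NF| = 25.50 ✓; ∠NFT = 113.1° ✓; |FT| = 15.20 ✓; ∠FTV = 97.20° ✓; |TV| = 14.30 ✓; ∠(TV, VU) = 94.60° ✗; |VU| = 9.000 ✓.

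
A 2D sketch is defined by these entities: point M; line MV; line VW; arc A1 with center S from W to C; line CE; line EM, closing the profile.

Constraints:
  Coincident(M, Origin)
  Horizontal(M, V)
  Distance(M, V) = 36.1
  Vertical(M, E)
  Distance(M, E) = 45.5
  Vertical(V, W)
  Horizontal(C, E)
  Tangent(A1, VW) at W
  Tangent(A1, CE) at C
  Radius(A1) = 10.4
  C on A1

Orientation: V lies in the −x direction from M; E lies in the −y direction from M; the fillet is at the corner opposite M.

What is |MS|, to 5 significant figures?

43.503

M is at the origin; M and V share the same y with |MV| = 36.1 and V on the −x side, so V = (-36.100, 0.0000). ME is vertical with |ME| = 45.5 and E on the −y side, so E = (0.0000, -45.500). The virtual corner opposite M is at (-36.100, -45.500). Since A1 is tangent to VW there, SW ⟂ VW and A1 meets CE tangentially, so SC is at right angles to CE, with radius 10.4, so the center S sits 10.4 in from both sides at S = (-25.700, -35.100). Then |MS| = |S − M| = 43.503.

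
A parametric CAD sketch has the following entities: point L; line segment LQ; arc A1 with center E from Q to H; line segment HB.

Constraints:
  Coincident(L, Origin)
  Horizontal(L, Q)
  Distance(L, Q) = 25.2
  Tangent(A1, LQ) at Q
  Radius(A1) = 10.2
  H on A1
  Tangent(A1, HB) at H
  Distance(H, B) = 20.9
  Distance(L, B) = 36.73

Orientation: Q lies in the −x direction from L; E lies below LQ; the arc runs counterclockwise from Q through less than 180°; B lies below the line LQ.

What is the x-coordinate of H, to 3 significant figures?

-32.4

Checks: L.y = 0.00, Q.y = 0.00 ✓; |EH| = 10.20 ✓; ∠(EH, HB) = 90.00° ✓; |HB| = 20.90 ✓; |LB| = 36.73 ✓.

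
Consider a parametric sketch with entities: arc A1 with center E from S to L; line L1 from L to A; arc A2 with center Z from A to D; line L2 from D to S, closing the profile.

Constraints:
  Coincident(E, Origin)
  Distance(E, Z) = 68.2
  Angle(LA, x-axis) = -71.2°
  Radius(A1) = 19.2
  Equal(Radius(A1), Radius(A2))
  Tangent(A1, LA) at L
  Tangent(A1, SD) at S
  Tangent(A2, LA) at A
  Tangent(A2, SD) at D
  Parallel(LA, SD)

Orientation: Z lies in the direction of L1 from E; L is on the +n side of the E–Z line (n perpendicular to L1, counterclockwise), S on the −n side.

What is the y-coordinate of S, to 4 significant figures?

-6.188

E is at the origin and Z lies 68.2 along u from E, so Z = 68.2·u = (21.98, -64.56). Tangency of A1 to both parallel lines with radius 19.2 puts L and S at E ± 19.2·n: L = (18.18, 6.188), S = (-18.18, -6.188). So S.y = -6.188.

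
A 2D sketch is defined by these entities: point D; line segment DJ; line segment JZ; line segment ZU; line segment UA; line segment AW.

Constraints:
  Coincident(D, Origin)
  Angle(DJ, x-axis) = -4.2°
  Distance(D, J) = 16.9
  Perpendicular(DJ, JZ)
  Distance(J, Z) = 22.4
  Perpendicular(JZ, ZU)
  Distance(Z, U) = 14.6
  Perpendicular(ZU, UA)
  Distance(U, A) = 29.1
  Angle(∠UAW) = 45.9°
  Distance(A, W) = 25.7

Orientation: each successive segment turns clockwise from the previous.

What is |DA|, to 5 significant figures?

7.0838

JZ ⟂ ZU, so ZU runs at 175.80°; with |ZU| = 14.6, U = (0.65329, -22.508). ZU is perpendicular to UA, so UA runs at 85.800°; with |UA| = 29.1, A = (2.7845, 6.5136). Then |DA| = |A − D| = 7.0838.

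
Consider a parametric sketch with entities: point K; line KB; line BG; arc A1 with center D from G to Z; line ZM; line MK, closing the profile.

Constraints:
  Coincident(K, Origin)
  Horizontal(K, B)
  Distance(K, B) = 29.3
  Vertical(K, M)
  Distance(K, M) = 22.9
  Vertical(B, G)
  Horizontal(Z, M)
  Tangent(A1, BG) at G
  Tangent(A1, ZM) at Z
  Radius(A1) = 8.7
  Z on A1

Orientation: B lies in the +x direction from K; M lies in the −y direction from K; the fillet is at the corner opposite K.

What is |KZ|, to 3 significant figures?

30.8

K is at the origin; KB is horizontal with |KB| = 29.3 and B on the +x side, so B = (29.3, 0.00). KM is vertical with |KM| = 22.9 and M on the −y side, so M = (0.00, -22.9). The virtual corner opposite K is at (29.3, -22.9). Tangency of A1 to BG means the radius DG is perpendicular to BG and tangency of A1 to ZM means the radius DZ is perpendicular to ZM, with radius 8.7, so the center D sits 8.7 in from both sides at D = (20.6, -14.2). That places the tangent points at G = (29.3, -14.2) on BG and Z = (20.6, -22.9) on ZM. Then |KZ| = |Z − K| = 30.8.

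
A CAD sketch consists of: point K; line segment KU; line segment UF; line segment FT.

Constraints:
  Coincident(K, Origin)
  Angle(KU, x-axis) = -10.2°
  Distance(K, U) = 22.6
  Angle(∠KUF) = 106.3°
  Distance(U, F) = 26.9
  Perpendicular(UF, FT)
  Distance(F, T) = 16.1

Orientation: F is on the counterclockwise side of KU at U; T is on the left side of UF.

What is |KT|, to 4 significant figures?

33.71

K is at the origin; KU runs at -10.2° with length 22.6, so U = 22.6·(cos -10.2°, sin -10.2°) = (22.24, -4.002). ∠KUF = 106.3°, so UF runs at -10.2° + (180° − 106.3°) = 63.50° from the x-axis; with |UF| = 26.9, F = U + 26.9·(cos 63.50°, sin 63.50°) = (34.25, 20.07). UF ⟂ FT; with |FT| = 16.1 on the left of UF, T = F + 16.1·(-0.8949, 0.4462) = (19.84, 27.26). Then |KT| = |T − K| = 33.71.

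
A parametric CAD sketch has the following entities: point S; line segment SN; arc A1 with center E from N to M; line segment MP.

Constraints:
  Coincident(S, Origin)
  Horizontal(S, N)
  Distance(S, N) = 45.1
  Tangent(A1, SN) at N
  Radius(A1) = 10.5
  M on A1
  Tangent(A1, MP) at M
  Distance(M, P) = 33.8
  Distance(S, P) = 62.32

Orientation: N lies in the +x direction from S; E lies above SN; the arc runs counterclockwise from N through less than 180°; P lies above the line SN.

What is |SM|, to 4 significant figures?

56.71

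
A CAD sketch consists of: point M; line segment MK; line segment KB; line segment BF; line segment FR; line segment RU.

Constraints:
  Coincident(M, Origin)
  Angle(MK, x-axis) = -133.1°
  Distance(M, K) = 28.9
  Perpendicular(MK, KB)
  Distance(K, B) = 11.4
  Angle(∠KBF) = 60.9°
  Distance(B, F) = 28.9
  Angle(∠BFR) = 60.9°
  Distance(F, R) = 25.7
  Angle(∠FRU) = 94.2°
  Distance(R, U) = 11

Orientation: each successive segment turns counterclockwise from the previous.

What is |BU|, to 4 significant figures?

18.95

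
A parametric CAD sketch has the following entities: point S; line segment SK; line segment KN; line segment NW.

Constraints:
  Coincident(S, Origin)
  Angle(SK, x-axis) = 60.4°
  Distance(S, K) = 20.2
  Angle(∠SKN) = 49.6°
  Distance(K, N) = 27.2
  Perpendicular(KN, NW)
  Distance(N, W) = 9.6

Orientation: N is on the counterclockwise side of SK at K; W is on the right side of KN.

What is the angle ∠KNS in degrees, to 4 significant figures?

47.48°

S is at the origin; SK runs at 60.4° with length 20.2, so K = 20.2·(cos 60.4°, sin 60.4°) = (9.978, 17.56). ∠SKN = 49.6°, so KN runs at 60.4° + (180° − 49.6°) = 190.8° from the x-axis; with |KN| = 27.2, N = K + 27.2·(cos 190.8°, sin 190.8°) = (-16.74, 12.47). Then cos ∠KNS = NK·NS / (|NK||NS|), giving 47.48°.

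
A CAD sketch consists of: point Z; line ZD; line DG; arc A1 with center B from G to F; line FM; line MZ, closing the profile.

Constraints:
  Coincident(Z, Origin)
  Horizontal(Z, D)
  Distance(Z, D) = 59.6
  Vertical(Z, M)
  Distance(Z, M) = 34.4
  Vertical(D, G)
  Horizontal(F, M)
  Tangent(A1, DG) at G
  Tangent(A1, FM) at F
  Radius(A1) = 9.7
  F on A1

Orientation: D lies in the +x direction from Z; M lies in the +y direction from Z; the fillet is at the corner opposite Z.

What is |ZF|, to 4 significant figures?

60.61

The virtual corner opposite Z is at (59.60, 34.40). Since A1 is tangent to DG there, BG ⟂ DG and the tangent condition forces BF to be normal to FM, with radius 9.7, so the center B sits 9.7 in from both sides at B = (49.90, 24.70). That places the tangent points at G = (59.60, 24.70) on DG and F = (49.90, 34.40) on FM. Then |ZF| = |F − Z| = 60.61.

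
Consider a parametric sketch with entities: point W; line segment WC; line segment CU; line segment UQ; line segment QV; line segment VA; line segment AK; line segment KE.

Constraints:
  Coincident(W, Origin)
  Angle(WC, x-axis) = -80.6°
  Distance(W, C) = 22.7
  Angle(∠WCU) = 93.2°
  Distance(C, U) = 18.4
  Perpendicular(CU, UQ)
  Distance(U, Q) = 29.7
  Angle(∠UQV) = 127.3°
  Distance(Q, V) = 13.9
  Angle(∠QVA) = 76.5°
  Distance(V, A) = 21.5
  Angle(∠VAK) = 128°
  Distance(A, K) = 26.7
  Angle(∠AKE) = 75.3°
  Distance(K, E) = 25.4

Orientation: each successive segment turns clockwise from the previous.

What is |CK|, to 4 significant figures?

12.37

∠QVA = 76.5° gives VA at -53.60° from the x-axis; with |VA| = 21.5, A = (0.9836, -4.097). ∠VAK = 128.0° gives AK at -105.6° from the x-axis; with |AK| = 26.7, K = (-6.197, -29.81). Then |CK| = |K − C| = 12.37.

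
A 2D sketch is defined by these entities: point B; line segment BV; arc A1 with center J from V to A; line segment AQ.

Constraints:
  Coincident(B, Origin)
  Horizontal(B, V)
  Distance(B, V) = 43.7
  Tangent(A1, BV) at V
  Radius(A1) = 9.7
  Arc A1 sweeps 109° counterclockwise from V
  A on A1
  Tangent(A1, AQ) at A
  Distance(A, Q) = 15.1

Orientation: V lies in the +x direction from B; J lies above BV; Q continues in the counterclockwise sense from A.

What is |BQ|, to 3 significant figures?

55.1

B is at the origin; BV is horizontal with |BV| = 43.7 and V on the +x side, so V = (43.7, 0.00). Tangency of A1 to BV means the radius JV is perpendicular to BV, so J = V + (0, 9.7) = (43.7, 9.70). On A1, V sits at bearing -90° from J; a 109° counterclockwise sweep puts A at bearing 19°, so A = J + 9.7·(cos 19°, sin 19°) = (52.9, 12.9). The tangent condition forces JA to be normal to AQ, so AQ runs along (−sin 19°, cos 19°); with |AQ| = 15.1, Q = (48.0, 27.1). Then |BQ| = |Q − B| = 55.1.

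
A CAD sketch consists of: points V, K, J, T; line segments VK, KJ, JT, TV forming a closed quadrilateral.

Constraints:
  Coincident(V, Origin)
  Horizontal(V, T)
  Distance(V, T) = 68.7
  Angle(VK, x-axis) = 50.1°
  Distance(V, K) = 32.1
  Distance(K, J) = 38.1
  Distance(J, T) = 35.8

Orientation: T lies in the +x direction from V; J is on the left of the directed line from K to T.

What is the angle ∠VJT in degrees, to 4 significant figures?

77.61°

Checks: |KJ| = 38.10 ✓; |JT| = 35.80 ✓.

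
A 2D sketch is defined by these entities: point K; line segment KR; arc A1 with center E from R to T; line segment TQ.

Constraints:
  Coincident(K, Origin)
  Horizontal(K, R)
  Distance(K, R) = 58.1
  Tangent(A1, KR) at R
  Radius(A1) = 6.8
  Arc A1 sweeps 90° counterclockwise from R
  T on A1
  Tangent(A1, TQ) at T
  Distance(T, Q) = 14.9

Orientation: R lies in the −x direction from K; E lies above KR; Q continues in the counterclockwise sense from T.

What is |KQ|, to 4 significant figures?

55.70

K is at the origin; K and R share the same y with |KR| = 58.1 and R on the −x side, so R = (-58.10, 0.000). The tangent condition forces ER to be normal to KR, so E = R + (0, 6.8) = (-58.10, 6.800). On A1, R sits at bearing -90° from E; a 90° counterclockwise sweep puts T at bearing 0°, so T = E + 6.8·(cos 0°, sin 0°) = (-51.30, 6.800). Since A1 is tangent to TQ there, ET ⟂ TQ, so TQ runs along (−sin 0°, cos 0°); with |TQ| = 14.9, Q = (-51.30, 21.70). Then |KQ| = |Q − K| = 55.70.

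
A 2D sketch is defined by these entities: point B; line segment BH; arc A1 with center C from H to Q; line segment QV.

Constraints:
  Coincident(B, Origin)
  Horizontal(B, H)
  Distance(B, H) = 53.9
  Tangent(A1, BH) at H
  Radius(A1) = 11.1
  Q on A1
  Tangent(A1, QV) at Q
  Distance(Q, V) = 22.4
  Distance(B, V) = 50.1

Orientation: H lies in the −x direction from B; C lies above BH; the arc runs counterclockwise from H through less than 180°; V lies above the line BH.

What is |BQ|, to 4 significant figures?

43.94

B is at the origin; B and H share the same y with |BH| = 53.9 and H on the −x side, so H = (-53.90, 0.000). The tangent condition forces CH to be normal to BH, so C = H + (0, 11.1) = (-53.90, 11.10). Since CQ ⟂ QV (tangency), |CV| = √(11.1² + 22.4²) = 25.00 regardless of where Q sits on A1. So V lies on both circle(B, 50.1) and circle(C, 25.00); the above-BH intersection is V = (-39.14, 31.28). Q is the foot of the tangent from V: Q = (-42.96, 9.205).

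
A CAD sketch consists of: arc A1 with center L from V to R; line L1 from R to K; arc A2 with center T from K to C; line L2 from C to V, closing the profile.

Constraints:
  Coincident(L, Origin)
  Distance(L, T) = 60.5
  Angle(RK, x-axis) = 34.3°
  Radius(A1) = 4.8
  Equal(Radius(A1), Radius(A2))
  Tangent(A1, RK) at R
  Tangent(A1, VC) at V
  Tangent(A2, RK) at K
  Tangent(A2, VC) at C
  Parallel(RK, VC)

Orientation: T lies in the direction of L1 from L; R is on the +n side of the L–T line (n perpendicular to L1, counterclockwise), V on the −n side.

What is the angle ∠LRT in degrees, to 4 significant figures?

85.46°

L is at the origin and T lies 60.5 along u from L, so T = 60.5·u = (49.98, 34.09). Tangency of A1 to both parallel lines with radius 4.8 puts R and V at L ± 4.8·n: R = (-2.705, 3.965), V = (2.705, -3.965). Then cos ∠LRT = RL·RT / (|RL||RT|), giving 85.46°.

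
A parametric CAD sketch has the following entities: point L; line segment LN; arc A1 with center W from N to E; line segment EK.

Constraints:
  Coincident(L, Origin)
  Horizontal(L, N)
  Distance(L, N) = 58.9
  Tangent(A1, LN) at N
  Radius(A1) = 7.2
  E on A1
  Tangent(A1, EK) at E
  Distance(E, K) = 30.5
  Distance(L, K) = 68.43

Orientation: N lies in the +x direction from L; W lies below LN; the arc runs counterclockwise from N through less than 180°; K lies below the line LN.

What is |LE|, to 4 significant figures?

52.46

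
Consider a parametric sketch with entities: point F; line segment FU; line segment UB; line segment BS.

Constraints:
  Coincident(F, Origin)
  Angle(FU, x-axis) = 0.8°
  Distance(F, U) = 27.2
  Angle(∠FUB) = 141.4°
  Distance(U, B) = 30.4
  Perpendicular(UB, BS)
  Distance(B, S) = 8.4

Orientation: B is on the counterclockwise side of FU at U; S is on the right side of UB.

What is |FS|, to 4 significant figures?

57.55

F is at the origin; FU runs at 0.8° with length 27.2, so U = 27.2·(cos 0.8°, sin 0.8°) = (27.20, 0.3798). ∠FUB = 141.4°, so UB runs at 0.8° + (180° − 141.4°) = 39.40° from the x-axis; with |UB| = 30.4, B = U + 30.4·(cos 39.40°, sin 39.40°) = (50.69, 19.68). UB is perpendicular to BS; with |BS| = 8.4 on the right of UB, S = B + 8.4·(0.6347, -0.7727) = (56.02, 13.18). Then |FS| = |S − F| = 57.55.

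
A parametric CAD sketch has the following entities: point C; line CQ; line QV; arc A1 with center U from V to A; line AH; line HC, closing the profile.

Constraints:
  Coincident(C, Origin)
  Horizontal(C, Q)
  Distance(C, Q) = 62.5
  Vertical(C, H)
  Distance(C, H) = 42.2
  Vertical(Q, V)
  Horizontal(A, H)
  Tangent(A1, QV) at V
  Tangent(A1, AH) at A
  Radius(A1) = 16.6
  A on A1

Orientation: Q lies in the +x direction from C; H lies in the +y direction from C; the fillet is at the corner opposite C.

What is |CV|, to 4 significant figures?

67.54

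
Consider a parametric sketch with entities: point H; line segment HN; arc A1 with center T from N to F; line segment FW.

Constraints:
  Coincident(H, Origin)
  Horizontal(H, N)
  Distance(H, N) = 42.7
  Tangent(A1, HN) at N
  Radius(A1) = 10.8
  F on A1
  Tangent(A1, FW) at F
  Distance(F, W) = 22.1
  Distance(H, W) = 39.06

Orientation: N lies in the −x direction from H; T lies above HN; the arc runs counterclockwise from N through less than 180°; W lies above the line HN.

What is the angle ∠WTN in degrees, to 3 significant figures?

138°

H is at the origin; HN is horizontal with |HN| = 42.7 and N on the −x side, so N = (-42.7, 0.00). Since A1 is tangent to HN there, TN ⟂ HN, so T = N + (0, 10.8) = (-42.7, 10.8). Since TF ⟂ FW (tangency), |TW| = √(10.8² + 22.1²) = 24.6 regardless of where F sits on A1. So W lies on both circle(H, 39.06) and circle(T, 24.6); the above-HN intersection is W = (-26.2, 29.0). F is the foot of the tangent from W: F = (-32.3, 7.78).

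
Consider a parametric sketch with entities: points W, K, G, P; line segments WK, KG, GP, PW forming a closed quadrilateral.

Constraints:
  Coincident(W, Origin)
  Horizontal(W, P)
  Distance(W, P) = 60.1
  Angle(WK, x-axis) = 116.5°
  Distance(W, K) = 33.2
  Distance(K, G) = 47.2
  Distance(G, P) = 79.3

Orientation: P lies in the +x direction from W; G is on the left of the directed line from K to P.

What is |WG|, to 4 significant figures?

67.56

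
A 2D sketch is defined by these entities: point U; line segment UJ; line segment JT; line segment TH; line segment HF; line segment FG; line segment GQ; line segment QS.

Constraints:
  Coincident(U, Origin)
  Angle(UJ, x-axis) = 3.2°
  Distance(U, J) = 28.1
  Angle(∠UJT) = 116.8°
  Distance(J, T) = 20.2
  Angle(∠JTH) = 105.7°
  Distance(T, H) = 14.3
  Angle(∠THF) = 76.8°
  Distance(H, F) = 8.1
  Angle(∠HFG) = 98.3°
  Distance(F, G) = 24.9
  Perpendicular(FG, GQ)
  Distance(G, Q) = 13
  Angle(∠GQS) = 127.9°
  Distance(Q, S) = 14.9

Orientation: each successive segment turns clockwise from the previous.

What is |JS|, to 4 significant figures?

35.40

U is at the origin; UJ runs at 3.2° with length 28.1, so J = (28.06, 1.569). ∠UJT = 116.8° gives JT at -60.00° from the x-axis; with |JT| = 20.2, T = (38.16, -15.93). ∠JTH = 105.7° gives TH at -134.3° from the x-axis; with |TH| = 14.3, H = (28.17, -26.16). ∠THF = 76.8° gives HF at 122.5° from the x-axis; with |HF| = 8.1, F = (23.82, -19.33). ∠HFG = 98.3° gives FG at 40.80° from the x-axis; with |FG| = 24.9, G = (42.67, -3.058). The perpendicularity gives GQ at right angles to FG, so GQ runs at -49.20°; with |GQ| = 13.0, Q = (51.16, -12.90). ∠GQS = 127.9° gives QS at -101.3° from the x-axis; with |QS| = 14.9, S = (48.24, -27.51). Then |JS| = |S − J| = 35.40.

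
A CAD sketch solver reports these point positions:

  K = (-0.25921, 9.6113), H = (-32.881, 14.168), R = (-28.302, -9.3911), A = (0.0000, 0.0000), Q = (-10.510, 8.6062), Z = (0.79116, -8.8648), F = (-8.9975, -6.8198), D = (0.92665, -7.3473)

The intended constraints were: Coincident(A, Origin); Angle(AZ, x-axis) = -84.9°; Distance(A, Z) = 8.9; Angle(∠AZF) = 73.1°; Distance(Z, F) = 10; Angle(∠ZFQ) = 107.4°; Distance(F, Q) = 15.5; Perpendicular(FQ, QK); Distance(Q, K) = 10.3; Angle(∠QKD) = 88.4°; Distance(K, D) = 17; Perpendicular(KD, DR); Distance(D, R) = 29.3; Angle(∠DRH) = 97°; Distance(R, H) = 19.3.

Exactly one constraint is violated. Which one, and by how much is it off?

Distance(R, H) = 19.3 — off by 4.70.

A = (0.00, 0.00) ✓; AZ at -84.90° ✓; |AZ| = 8.900 ✓; ∠AZF = 73.10° ✓; |ZF| = 10.00 ✓; ∠ZFQ = 107.4° ✓; |FQ| = 15.50 ✓; ∠(FQ, QK) = 90.00° ✓; |QK| = 10.30 ✓; ∠QKD = 88.40° ✓; |KD| = 17.00 ✓; ∠(KD, DR) = 90.00° ✓; |DR| = 29.30 ✓; ∠DRH = 97.00° ✓; |RH| = 24.00 ✗.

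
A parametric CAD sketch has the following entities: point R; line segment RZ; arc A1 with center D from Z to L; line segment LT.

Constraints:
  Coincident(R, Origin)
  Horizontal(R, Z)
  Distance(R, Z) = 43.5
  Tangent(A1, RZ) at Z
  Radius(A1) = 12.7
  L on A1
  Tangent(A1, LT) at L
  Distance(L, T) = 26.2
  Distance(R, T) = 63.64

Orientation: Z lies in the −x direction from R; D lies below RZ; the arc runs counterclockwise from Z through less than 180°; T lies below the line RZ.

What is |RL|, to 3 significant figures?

58.0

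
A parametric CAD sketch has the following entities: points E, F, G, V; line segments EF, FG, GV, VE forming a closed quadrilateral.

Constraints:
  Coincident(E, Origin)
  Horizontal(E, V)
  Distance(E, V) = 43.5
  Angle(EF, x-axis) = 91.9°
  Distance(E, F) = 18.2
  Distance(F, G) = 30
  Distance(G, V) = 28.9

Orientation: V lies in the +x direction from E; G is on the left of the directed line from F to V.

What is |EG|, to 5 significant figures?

37.899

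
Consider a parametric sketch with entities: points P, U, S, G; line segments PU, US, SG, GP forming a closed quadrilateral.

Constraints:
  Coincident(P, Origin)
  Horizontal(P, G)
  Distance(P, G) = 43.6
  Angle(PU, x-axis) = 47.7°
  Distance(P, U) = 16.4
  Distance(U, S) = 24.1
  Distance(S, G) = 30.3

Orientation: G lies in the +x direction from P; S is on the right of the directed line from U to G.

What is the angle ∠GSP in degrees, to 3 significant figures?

121°

P is at the origin; PG is horizontal with |PG| = 43.6 and G in +x, so G = (43.6, 0). PU runs at 47.7° with |PU| = 16.4, so U = (11.0, 12.1). S is determined by |US| = 24.1 and |SG| = 30.3 together: it lies at the intersection of circle(U, 24.1) and circle(G, 30.3). With |UG| = 34.7, the foot of the radical line on UG is 12.5 from U and the perpendicular offset is √(24.1² − 12.5²) = 20.6. Taking the right-of-UG solution: S = (15.6, -11.5).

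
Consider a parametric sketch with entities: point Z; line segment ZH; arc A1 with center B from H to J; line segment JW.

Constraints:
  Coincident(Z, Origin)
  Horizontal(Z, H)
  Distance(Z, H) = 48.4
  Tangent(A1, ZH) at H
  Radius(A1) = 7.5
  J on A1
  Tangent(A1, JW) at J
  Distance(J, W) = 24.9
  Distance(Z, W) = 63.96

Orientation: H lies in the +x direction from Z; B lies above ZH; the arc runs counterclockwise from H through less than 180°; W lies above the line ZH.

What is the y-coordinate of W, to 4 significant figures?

32.65

Z is at the origin; ZH is horizontal with |ZH| = 48.4 and H on the +x side, so H = (48.40, 0.000). Tangency of A1 to ZH means the radius BH is perpendicular to ZH, so B = H + (0, 7.5) = (48.40, 7.500). Since BJ ⟂ JW (tangency), |BW| = √(7.5² + 24.9²) = 26.00 regardless of where J sits on A1. So W lies on both circle(Z, 63.96) and circle(B, 26.00); the above-ZH intersection is W = (55.00, 32.65). J is the foot of the tangent from W: J = (55.90, 7.771).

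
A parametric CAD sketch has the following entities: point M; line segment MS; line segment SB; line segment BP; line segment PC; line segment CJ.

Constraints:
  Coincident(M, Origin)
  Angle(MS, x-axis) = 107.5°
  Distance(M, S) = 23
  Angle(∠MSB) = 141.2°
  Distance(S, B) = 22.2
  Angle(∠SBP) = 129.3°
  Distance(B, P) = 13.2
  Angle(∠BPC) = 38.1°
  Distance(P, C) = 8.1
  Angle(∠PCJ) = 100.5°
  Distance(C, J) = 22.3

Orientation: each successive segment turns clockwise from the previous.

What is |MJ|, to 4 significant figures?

50.12

M is at the origin; MS runs at 107.5° with length 23.0, so S = (-6.916, 21.94). ∠MSB = 141.2° gives SB at 68.70° from the x-axis; with |SB| = 22.2, B = (1.148, 42.62). ∠SBP = 129.3° gives BP at 18.00° from the x-axis; with |BP| = 13.2, P = (13.70, 46.70). ∠BPC = 38.1° gives PC at -123.9° from the x-axis; with |PC| = 8.1, C = (9.184, 39.97). ∠PCJ = 100.5° gives CJ at 156.6° from the x-axis; with |CJ| = 22.3, J = (-11.28, 48.83). Then |MJ| = |J − M| = 50.12.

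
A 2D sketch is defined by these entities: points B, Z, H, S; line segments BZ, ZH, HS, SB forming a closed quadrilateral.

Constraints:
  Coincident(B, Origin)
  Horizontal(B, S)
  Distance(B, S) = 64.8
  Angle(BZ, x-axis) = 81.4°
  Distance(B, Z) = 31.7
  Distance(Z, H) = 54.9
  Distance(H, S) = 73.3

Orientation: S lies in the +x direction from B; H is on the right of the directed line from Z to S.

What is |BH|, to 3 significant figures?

23.2

Checks: B.y = 0.00, S.y = 0.00 ✓; |ZH| = 54.90 ✓; |HS| = 73.30 ✓.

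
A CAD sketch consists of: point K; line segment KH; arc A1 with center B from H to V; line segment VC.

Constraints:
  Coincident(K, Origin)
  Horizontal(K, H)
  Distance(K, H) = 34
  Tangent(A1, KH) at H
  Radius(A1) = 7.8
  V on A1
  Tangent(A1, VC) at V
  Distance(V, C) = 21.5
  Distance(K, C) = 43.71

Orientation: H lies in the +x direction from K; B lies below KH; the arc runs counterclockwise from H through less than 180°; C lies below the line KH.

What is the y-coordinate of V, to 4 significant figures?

-9.576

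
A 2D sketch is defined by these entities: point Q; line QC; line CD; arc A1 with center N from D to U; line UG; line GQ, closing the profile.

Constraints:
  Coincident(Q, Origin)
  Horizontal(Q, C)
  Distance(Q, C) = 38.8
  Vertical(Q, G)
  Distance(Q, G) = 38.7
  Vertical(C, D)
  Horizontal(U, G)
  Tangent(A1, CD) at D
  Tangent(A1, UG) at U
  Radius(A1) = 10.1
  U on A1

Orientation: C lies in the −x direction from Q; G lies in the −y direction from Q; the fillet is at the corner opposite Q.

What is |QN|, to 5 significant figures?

40.517

Q is at the origin; QC is horizontal with |QC| = 38.8 and C on the −x side, so C = (-38.800, 0.0000). QG is vertical with |QG| = 38.7 and G on the −y side, so G = (0.0000, -38.700). The virtual corner opposite Q is at (-38.800, -38.700). Since A1 is tangent to CD there, ND ⟂ CD and the tangent condition forces NU to be normal to UG, with radius 10.1, so the center N sits 10.1 in from both sides at N = (-28.700, -28.600). Then |QN| = |N − Q| = 40.517.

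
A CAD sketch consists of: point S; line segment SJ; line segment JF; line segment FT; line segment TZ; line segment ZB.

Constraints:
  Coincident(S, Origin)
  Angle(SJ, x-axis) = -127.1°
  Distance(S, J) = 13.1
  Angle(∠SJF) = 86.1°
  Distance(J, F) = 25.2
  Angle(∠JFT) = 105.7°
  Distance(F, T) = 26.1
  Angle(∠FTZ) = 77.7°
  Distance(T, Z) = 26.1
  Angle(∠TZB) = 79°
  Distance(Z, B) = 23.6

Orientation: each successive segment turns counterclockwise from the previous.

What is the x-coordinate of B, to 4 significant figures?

1.702

∠FTZ = 77.7° gives TZ at 143.4° from the x-axis; with |TZ| = 26.1, Z = (11.90, 8.472). ∠TZB = 79.0° gives ZB at -115.6° from the x-axis; with |ZB| = 23.6, B = (1.702, -12.81). So B.x = 1.702.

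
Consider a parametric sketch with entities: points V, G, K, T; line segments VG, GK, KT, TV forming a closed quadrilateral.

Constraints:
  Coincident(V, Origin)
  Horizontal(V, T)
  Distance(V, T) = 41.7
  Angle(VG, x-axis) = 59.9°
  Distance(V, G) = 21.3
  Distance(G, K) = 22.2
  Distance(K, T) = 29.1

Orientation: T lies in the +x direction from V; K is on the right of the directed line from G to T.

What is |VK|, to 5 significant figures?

13.346

V is at the origin; VT is horizontal with |VT| = 41.7 and T in +x, so T = (41.7, 0). VG runs at 59.9° with |VG| = 21.3, so G = (10.682, 18.428). K is determined by |GK| = 22.2 and |KT| = 29.1 together: it lies at the intersection of circle(G, 22.2) and circle(T, 29.1). With |GT| = 36.079, the foot of the radical line on GT is 13.134 from G and the perpendicular offset is √(22.2² − 13.134²) = 17.898. Taking the right-of-GT solution: K = (12.832, -3.6679).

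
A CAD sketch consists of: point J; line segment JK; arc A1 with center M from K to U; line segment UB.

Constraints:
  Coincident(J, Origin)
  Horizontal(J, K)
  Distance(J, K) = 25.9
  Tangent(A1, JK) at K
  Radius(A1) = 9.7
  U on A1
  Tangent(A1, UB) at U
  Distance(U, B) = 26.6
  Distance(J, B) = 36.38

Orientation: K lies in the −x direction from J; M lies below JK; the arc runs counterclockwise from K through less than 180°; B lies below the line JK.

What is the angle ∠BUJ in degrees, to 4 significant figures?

68.44°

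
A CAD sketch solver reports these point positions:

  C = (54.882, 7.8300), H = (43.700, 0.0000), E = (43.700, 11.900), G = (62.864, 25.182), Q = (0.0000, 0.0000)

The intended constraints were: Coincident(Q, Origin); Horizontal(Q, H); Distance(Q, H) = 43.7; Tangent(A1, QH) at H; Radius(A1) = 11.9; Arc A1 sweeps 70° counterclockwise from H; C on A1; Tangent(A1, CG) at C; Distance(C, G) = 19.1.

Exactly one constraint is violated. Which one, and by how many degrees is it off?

Tangent(A1, CG) at C — off by 4.70°.

Q = (0.00, 0.00) ✓; Q.y = 0.00, H.y = 0.00 ✓; |QH| = 43.70 ✓; ∠(EH, HQ) = 90.00° ✓; |EH| = 11.90 ✓; bearing(E→C) − bearing(E→H) = 70.00° ✓; |EC| = 11.90 ✓; ∠(EC, CG) = 94.70° ✗; |CG| = 19.10 ✓.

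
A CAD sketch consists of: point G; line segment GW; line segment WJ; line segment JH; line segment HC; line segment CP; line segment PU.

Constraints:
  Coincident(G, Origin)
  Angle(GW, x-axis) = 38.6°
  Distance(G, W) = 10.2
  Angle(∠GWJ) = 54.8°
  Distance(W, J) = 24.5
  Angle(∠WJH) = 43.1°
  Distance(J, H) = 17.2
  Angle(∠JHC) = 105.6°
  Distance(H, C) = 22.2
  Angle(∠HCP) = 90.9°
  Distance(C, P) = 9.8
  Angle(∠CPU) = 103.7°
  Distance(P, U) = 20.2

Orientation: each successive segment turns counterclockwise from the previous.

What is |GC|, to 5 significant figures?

15.247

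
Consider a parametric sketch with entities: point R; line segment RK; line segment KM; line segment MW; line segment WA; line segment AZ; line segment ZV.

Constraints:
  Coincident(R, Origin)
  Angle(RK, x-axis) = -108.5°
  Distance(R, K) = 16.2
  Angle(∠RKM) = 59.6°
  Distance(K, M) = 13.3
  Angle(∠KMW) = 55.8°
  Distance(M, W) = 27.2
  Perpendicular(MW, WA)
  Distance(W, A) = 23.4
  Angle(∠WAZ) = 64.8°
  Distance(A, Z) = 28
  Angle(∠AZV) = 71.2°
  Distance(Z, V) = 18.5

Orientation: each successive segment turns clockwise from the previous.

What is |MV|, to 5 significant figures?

14.829

∠WAZ = 64.8° gives AZ at 161.70° from the x-axis; with |AZ| = 28.0, Z = (-10.653, -16.511). ∠AZV = 71.2° gives ZV at 52.900° from the x-axis; with |ZV| = 18.5, V = (0.50621, -1.7562). Then |MV| = |V − M| = 14.829.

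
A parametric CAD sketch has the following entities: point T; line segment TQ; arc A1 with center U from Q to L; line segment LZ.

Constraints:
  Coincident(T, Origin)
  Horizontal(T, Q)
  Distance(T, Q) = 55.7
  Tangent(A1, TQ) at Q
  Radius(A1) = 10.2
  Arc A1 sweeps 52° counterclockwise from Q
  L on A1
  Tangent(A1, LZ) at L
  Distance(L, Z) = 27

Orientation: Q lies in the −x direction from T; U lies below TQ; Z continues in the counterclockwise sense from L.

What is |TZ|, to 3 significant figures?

84.2

On A1, Q sits at bearing 90° from U; a 52° counterclockwise sweep puts L at bearing 142°, so L = U + 10.2·(cos 142°, sin 142°) = (-63.7, -3.92). Tangency of A1 to LZ means the radius UL is perpendicular to LZ, so LZ runs along (−sin 142°, cos 142°); with |LZ| = 27.0, Z = (-80.4, -25.2). Then |TZ| = |Z − T| = 84.2.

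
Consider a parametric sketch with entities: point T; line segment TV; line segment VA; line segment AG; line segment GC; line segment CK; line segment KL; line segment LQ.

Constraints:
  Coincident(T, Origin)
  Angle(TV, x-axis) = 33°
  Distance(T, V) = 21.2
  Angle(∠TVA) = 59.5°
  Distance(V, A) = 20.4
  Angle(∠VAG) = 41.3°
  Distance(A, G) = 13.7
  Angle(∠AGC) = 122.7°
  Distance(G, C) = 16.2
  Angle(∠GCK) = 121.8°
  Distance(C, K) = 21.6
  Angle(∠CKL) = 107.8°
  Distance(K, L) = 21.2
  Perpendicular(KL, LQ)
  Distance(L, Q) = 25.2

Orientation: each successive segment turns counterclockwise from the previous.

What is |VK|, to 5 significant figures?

19.784

∠AGC = 122.7° gives GC at -10.500° from the x-axis; with |GC| = 16.2, C = (20.628, 5.0121). ∠GCK = 121.8° gives CK at 47.700° from the x-axis; with |CK| = 21.6, K = (35.165, 20.988). Then |VK| = |K − V| = 19.784.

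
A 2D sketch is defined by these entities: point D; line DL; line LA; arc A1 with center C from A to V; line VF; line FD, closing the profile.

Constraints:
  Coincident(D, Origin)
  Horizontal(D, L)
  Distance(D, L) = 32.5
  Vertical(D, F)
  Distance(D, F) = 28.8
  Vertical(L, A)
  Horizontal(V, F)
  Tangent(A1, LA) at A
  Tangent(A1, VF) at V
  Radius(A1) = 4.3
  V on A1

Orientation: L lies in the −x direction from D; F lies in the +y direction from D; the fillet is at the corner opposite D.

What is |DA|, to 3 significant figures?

40.7

The virtual corner opposite D is at (-32.5, 28.8). The tangent condition forces CA to be normal to LA and the tangent condition forces CV to be normal to VF, with radius 4.3, so the center C sits 4.3 in from both sides at C = (-28.2, 24.5). That places the tangent points at A = (-32.5, 24.5) on LA and V = (-28.2, 28.8) on VF. Then |DA| = |A − D| = 40.7.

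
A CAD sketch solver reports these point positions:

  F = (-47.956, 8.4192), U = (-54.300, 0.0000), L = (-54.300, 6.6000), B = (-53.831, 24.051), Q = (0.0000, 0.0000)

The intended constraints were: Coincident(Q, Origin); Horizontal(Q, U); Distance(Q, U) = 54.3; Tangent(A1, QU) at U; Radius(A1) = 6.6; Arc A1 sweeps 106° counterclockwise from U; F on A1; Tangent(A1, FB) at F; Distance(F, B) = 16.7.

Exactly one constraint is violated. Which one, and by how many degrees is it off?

Tangent(A1, FB) at F — off by 4.60°.

Q = (0.00, 0.00) ✓; Q.y = 0.00, U.y = 0.00 ✓; |QU| = 54.30 ✓; ∠(LU, UQ) = 90.00° ✓; |LU| = 6.600 ✓; bearing(L→F) − bearing(L→U) = 106.0° ✓; |LF| = 6.600 ✓; ∠(LF, FB) = 85.40° ✗; |FB| = 16.70 ✓.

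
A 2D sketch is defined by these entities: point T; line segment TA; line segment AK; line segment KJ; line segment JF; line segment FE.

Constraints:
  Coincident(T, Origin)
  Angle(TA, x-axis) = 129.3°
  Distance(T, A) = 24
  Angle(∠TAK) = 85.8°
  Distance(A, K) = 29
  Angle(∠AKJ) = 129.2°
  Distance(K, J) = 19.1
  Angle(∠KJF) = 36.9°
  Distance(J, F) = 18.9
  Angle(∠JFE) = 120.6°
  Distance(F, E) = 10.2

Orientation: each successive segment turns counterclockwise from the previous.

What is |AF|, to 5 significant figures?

24.934

T is at the origin; TA runs at 129.3° with length 24.0, so A = (-15.201, 18.572). ∠TAK = 85.8° gives AK at -136.50° from the x-axis; with |AK| = 29.0, K = (-36.237, -1.3901). ∠AKJ = 129.2° gives KJ at -85.700° from the x-axis; with |KJ| = 19.1, J = (-34.805, -20.436). ∠KJF = 36.9° gives JF at 57.400° from the x-axis; with |JF| = 18.9, F = (-24.622, -4.5140). Then |AF| = |F − A| = 24.934.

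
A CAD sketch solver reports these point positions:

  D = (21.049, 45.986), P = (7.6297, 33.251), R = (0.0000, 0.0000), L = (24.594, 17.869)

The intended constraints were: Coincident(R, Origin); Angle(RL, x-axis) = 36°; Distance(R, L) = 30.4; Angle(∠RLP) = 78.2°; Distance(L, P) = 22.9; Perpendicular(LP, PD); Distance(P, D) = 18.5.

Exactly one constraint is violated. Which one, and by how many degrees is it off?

Perpendicular(LP, PD) — off by 4.30°.

R = (0.00, 0.00) ✓; RL at 36.00° ✓; |RL| = 30.40 ✓; ∠RLP = 78.20° ✓; |LP| = 22.90 ✓; ∠(LP, PD) = 94.30° ✗; |PD| = 18.50 ✓.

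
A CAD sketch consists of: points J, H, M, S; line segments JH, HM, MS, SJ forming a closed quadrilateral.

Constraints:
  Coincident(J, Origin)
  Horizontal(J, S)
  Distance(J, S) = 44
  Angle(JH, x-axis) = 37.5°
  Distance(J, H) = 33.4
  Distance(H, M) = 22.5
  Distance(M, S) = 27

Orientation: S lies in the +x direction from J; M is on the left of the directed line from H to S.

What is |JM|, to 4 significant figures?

54.99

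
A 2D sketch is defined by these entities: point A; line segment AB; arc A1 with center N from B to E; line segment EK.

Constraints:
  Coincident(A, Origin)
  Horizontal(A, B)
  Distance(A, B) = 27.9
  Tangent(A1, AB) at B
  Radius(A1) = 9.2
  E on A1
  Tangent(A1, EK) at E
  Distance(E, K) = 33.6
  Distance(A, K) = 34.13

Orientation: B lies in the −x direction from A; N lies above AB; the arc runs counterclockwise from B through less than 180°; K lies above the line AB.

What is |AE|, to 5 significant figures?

20.429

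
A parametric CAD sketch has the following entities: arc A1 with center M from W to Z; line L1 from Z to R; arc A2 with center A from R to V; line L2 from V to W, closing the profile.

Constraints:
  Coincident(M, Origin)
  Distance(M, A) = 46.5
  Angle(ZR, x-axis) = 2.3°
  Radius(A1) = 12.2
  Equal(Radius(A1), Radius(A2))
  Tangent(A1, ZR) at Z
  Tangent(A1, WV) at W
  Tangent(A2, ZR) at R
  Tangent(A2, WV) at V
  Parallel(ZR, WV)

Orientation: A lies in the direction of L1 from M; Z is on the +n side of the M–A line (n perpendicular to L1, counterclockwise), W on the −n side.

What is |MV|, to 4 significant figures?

48.07

The slot axis is L1's direction at 2.3°, so u = (cos 2.3°, sin 2.3°) = (0.9992, 0.04013) and n = (−sin 2.3°, cos 2.3°) = (-0.04013, 0.9992). M is at the origin and A lies 46.5 along u from M, so A = 46.5·u = (46.46, 1.866). Tangency of A1 to both parallel lines with radius 12.2 puts Z and W at M ± 12.2·n: Z = (-0.4896, 12.19), W = (0.4896, -12.19). Equal radii place R and V the same way about A: R = A + 12.2·n = (45.97, 14.06), V = A − 12.2·n = (46.95, -10.32). Then |MV| = |V − M| = 48.07.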